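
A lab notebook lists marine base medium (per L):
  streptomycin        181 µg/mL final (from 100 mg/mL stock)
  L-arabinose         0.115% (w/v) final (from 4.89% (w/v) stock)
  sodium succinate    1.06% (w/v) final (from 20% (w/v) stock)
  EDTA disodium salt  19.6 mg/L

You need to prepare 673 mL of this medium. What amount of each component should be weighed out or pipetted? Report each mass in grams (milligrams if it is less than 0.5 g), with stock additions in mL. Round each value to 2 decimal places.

streptomycin 1.22 mL; L-arabinose 15.83 mL; sodium succinate 35.67 mL; EDTA disodium salt 13.19 mg

Scale factor relative to 1 L: 0.673.
streptomycin: V = C2·V2/C1 = 181 µg/mL × 673 mL ÷ 100000 µg/mL = 1.22 mL
L-arabinose: dilute stock: 0.115% ÷ 4.89% × 673 mL = 15.83 mL
sodium succinate: V = C2·V2/C1 = 1.06% ÷ 20% × 673 mL = 35.67 mL
EDTA disodium salt: 19.6 mg/L × 0.673 L = 13.19 mg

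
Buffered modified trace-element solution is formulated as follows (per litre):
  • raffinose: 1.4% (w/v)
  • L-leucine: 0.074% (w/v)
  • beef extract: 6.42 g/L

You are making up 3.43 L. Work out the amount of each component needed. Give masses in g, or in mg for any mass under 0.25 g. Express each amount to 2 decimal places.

raffinose 48.02 g; L-leucine 2.54 g; beef extract 22.02 g

Scale factor relative to 1 L: 3.43.
raffinose: 1.4% w/v = 14 g/L → 14 × 3.43 L = 48.02 g
L-leucine: 0.074 g per 100 mL × 3430 mL ÷ 100 = 2.54 g
beef extract: 6.42 g/L × 3.43 L = 22.02 g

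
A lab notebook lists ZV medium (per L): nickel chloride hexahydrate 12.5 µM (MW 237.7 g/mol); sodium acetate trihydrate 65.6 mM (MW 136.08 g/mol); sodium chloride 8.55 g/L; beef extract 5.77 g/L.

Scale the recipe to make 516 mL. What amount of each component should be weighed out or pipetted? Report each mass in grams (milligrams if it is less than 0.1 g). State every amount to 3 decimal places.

Scale factor relative to 1 L: 0.516.
nickel chloride hexahydrate: 12.5 µmol/L × 237.7 g/mol × 0.516 L ÷ 1000 = 1.533 mg
sodium acetate trihydrate: 65.6 mmol/L × 136.08 g/mol × 0.516 L ÷ 1000 = 4.606 g
sodium chloride: 8.55 g/L × 0.516 L = 4.412 g
beef extract: 5.77 g/L × 0.516 L = 2.977 g

nickel chloride hexahydrate 1.533 mg; sodium acetate trihydrate 4.606 g; sodium chloride 4.412 g; beef extract 2.977 g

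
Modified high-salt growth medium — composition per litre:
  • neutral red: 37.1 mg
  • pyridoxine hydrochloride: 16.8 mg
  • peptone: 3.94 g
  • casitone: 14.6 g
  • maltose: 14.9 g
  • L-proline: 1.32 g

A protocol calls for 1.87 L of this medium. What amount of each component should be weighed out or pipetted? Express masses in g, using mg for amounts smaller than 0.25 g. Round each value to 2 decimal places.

neutral red 69.38 mg; pyridoxine hydrochloride 31.42 mg; peptone 7.37 g; casitone 27.30 g; maltose 27.86 g; L-proline 2.47 g

Ratio of target to recipe volume: 1870 / 1000 = 1.87.
neutral red: 37.1 mg × (1870 mL / 1000 mL) = 69.38 mg
pyridoxine hydrochloride: 16.8 mg × (1870 mL / 1000 mL) = 31.42 mg
peptone: 3.94 g × (1870 mL / 1000 mL) = 7.37 g
casitone: 14.6 g × (1870 mL / 1000 mL) = 27.30 g
maltose: 14.9 g × (1870 mL / 1000 mL) = 27.86 g
L-proline: 1.32 g × (1870 mL / 1000 mL) = 2.47 g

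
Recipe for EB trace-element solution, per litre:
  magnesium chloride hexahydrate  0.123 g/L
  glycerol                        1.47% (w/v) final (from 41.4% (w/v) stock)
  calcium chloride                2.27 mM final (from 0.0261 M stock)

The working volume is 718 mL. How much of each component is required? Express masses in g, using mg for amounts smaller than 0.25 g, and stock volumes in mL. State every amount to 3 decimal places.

Target volume = 718 mL = 0.718 L.
magnesium chloride hexahydrate: 0.123 g/L × 0.718 L = 0.088314 g = 88.314 mg
glycerol: V = C2·V2/C1 = 1.47% ÷ 41.4% × 718 mL = 25.494 mL
calcium chloride: dilute stock: 2.27 mM × 718 mL ÷ 26.1 mM = 62.447 mL

magnesium chloride hexahydrate 88.314 mg; glycerol 25.494 mL; calcium chloride 62.447 mL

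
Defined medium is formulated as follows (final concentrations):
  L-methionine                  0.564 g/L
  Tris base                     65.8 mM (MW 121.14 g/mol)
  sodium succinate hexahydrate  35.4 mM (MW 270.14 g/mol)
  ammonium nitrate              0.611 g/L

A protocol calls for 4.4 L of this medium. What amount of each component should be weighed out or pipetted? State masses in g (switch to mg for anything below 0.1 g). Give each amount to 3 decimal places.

L-methionine 2.482 g; Tris base 35.072 g; sodium succinate hexahydrate 42.077 g; ammonium nitrate 2.688 g

Scale factor relative to 1 L: 4.4.
L-methionine: 0.564 g/L × 4.4 L = 2.482 g
Tris base: 65.8 mmol/L × 121.14 g/mol × 4.4 L ÷ 1000 = 35.072 g
sodium succinate hexahydrate: 35.4 mmol/L × 270.14 g/mol × 4.4 L ÷ 1000 = 42.077 g
ammonium nitrate: 0.611 g/L × 4.4 L = 2.688 g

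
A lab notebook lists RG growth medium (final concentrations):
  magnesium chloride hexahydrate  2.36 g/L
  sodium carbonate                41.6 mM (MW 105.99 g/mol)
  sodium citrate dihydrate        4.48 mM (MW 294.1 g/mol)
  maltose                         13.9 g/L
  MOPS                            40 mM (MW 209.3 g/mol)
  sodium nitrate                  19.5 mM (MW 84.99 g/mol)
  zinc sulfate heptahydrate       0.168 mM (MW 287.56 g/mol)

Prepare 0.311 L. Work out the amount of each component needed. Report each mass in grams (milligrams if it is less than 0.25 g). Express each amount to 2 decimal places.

magnesium chloride hexahydrate 0.73 g; sodium carbonate 1.37 g; sodium citrate dihydrate 0.41 g; maltose 4.32 g; MOPS 2.60 g; sodium nitrate 0.52 g; zinc sulfate heptahydrate 15.02 mg

Working volume: 0.311 L.
magnesium chloride hexahydrate: 2.36 g/L × 0.311 L = 0.73 g
sodium carbonate: 41.6 mmol/L × 105.99 g/mol × 0.311 L ÷ 1000 = 1.37 g
sodium citrate dihydrate: 4.48 mmol/L × 294.1 g/mol × 0.311 L ÷ 1000 = 0.41 g
maltose: 13.9 g/L × 0.311 L = 4.32 g
MOPS: 40 mmol/L × 209.3 g/mol × 0.311 L ÷ 1000 = 2.60 g
sodium nitrate: 19.5 mmol/L × 84.99 g/mol × 0.311 L ÷ 1000 = 0.52 g
zinc sulfate heptahydrate: 0.168 mmol/L × 287.56 mg/mmol × 0.311 L = 15.02 mg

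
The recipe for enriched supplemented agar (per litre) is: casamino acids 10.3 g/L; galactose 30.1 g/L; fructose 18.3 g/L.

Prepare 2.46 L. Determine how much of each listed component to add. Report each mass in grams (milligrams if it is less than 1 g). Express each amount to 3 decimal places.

Working volume: 2.46 L.
casamino acids: 10.3 g/L × 2.46 L = 25.338 g
galactose: 30.1 g/L × 2.46 L = 74.046 g
fructose: 18.3 g/L × 2.46 L = 45.018 g

casamino acids 25.338 g; galactose 74.046 g; fructose 45.018 g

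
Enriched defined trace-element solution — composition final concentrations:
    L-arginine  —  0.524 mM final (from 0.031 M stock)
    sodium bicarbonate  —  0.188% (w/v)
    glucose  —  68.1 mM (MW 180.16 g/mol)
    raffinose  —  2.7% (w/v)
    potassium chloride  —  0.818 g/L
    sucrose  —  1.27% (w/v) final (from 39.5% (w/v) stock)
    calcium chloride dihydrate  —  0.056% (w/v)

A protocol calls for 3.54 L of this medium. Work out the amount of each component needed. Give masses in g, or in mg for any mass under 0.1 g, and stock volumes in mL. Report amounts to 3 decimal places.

Working volume: 3.54 L.
L-arginine: C1V1 = C2V2 → 0.524 mM × 3540 mL ÷ 31 mM = 59.837 mL
sodium bicarbonate: 0.188% w/v = 1.88 g/L → 1.88 × 3.54 L = 6.655 g
glucose: 68.1 mmol/L × 180.16 g/mol × 3.54 L ÷ 1000 = 43.432 g
raffinose: 2.7% w/v = 27 g/L → 27 × 3.54 L = 95.580 g
potassium chloride: 0.818 g/L × 3.54 L = 2.896 g
sucrose: V = C2·V2/C1 = 1.27% ÷ 39.5% × 3540 mL = 113.818 mL
calcium chloride dihydrate: 0.056% w/v = 0.56 g/L → 0.56 × 3.54 L = 1.982 g

L-arginine 59.837 mL; sodium bicarbonate 6.655 g; glucose 43.432 g; raffinose 95.580 g; potassium chloride 2.896 g; sucrose 113.818 mL; calcium chloride dihydrate 1.982 g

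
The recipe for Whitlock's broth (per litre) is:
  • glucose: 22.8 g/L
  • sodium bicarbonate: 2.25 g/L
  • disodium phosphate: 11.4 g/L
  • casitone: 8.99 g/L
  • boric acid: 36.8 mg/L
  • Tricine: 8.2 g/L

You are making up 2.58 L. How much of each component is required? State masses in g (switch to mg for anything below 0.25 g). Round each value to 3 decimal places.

glucose 58.824 g; sodium bicarbonate 5.805 g; disodium phosphate 29.412 g; casitone 23.194 g; boric acid 94.944 mg; Tricine 21.156 g

Scale factor relative to 1 L: 2.58.
glucose: 22.8 g/L × 2.58 L = 58.824 g
sodium bicarbonate: 2.25 g/L × 2.58 L = 5.805 g
disodium phosphate: 11.4 g/L × 2.58 L = 29.412 g
casitone: 8.99 g/L × 2.58 L = 23.194 g
boric acid: 36.8 mg/L × 2.58 L = 94.944 mg
Tricine: 8.2 g/L × 2.58 L = 21.156 g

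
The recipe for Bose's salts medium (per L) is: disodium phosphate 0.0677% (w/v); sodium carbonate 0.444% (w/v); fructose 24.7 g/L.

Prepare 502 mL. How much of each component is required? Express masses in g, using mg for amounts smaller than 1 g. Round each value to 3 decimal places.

Working volume: 502 mL = 0.502 L.
disodium phosphate: 0.0677% w/v = 0.677 g/L → 0.677 × 0.502 L = 0.339854 g = 339.854 mg
sodium carbonate: 0.444 g per 100 mL × 502 mL ÷ 100 = 2.229 g
fructose: 24.7 g/L × 0.502 L = 12.399 g

disodium phosphate 339.854 mg; sodium carbonate 2.229 g; fructose 12.399 g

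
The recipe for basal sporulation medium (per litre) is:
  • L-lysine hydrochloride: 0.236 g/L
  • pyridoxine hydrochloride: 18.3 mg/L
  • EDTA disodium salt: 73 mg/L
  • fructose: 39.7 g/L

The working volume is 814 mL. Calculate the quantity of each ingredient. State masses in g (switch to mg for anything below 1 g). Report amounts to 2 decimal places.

Scale factor relative to 1 L: 0.814.
L-lysine hydrochloride: 0.236 g/L × 0.814 L = 0.192104 g = 192.10 mg
pyridoxine hydrochloride: 18.3 mg/L × 0.814 L = 14.90 mg
EDTA disodium salt: 73 mg/L × 0.814 L = 59.42 mg
fructose: 39.7 g/L × 0.814 L = 32.32 g

L-lysine hydrochloride 192.10 mg; pyridoxine hydrochloride 14.90 mg; EDTA disodium salt 59.42 mg; fructose 32.32 g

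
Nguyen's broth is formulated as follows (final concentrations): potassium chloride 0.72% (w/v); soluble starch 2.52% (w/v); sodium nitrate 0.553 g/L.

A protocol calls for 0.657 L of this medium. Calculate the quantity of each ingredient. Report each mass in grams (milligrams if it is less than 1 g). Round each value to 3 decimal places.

potassium chloride 4.730 g; soluble starch 16.556 g; sodium nitrate 363.321 mg

Scale factor relative to 1 L: 0.657.
potassium chloride: 0.72 g per 100 mL × 657 mL ÷ 100 = 4.730 g
soluble starch: 2.52% w/v = 25.2 g/L → 25.2 × 0.657 L = 16.556 g
sodium nitrate: 0.553 g/L × 0.657 L = 0.363321 g = 363.321 mg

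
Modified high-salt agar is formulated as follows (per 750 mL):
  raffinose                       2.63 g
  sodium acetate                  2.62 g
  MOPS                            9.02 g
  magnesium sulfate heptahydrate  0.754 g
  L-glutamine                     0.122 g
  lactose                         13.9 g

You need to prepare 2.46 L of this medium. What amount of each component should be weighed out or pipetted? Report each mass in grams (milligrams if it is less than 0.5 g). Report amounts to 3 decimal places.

raffinose 8.626 g; sodium acetate 8.594 g; MOPS 29.586 g; magnesium sulfate heptahydrate 2.473 g; L-glutamine 400.160 mg; lactose 45.592 g

Scale factor = 2460 mL / 750 mL = 3.28.
raffinose: 2.63 g × (2460 mL / 750 mL) = 8.626 g
sodium acetate: 2.62 g × (2460 mL / 750 mL) = 8.594 g
MOPS: 9.02 g × (2460 mL / 750 mL) = 29.586 g
magnesium sulfate heptahydrate: 0.754 g × (2460 mL / 750 mL) = 2.473 g
L-glutamine: 0.122 g × (2460 mL / 750 mL) = 0.40016 g = 400.160 mg
lactose: 13.9 g × (2460 mL / 750 mL) = 45.592 g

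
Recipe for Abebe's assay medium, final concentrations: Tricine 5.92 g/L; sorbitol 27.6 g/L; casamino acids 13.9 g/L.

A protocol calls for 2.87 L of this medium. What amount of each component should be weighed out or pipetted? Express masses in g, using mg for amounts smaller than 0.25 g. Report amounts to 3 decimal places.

Working volume: 2.87 L.
Tricine: 5.92 g/L × 2.87 L = 16.990 g
sorbitol: 27.6 g/L × 2.87 L = 79.212 g
casamino acids: 13.9 g/L × 2.87 L = 39.893 g

Tricine 16.990 g; sorbitol 79.212 g; casamino acids 39.893 g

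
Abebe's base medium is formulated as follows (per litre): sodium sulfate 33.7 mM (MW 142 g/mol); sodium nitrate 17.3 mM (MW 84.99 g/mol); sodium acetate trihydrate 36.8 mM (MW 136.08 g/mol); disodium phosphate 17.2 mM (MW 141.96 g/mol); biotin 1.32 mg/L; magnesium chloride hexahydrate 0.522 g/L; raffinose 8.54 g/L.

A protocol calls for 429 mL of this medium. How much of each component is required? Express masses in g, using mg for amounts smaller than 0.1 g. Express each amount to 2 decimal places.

Target volume = 429 mL = 0.429 L.
sodium sulfate: 33.7 mmol/L × 142 g/mol × 0.429 L ÷ 1000 = 2.05 g
sodium nitrate: 17.3 mmol/L × 84.99 g/mol × 0.429 L ÷ 1000 = 0.63 g
sodium acetate trihydrate: 36.8 mmol/L × 136.08 g/mol × 0.429 L ÷ 1000 = 2.15 g
disodium phosphate: 17.2 mmol/L × 141.96 g/mol × 0.429 L ÷ 1000 = 1.05 g
biotin: 1.32 mg/L × 0.429 L = 0.57 mg
magnesium chloride hexahydrate: 0.522 g/L × 0.429 L = 0.22 g
raffinose: 8.54 g/L × 0.429 L = 3.66 g

sodium sulfate 2.05 g; sodium nitrate 0.63 g; sodium acetate trihydrate 2.15 g; disodium phosphate 1.05 g; biotin 0.57 mg; magnesium chloride hexahydrate 0.22 g; raffinose 3.66 g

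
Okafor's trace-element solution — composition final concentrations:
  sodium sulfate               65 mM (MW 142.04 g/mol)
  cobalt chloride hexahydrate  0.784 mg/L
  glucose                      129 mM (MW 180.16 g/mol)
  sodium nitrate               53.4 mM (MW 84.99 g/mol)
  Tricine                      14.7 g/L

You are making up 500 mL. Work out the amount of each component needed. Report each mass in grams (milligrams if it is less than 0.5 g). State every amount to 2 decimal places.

sodium sulfate 4.62 g; cobalt chloride hexahydrate 0.39 mg; glucose 11.62 g; sodium nitrate 2.27 g; Tricine 7.35 g

Working volume: 500 mL = 0.5 L.
sodium sulfate: 65 mmol/L × 142.04 g/mol × 0.5 L ÷ 1000 = 4.62 g
cobalt chloride hexahydrate: 0.784 mg/L × 0.5 L = 0.39 mg
glucose: 129 mmol/L × 180.16 g/mol × 0.5 L ÷ 1000 = 11.62 g
sodium nitrate: 53.4 mmol/L × 84.99 g/mol × 0.5 L ÷ 1000 = 2.27 g
Tricine: 14.7 g/L × 0.5 L = 7.35 g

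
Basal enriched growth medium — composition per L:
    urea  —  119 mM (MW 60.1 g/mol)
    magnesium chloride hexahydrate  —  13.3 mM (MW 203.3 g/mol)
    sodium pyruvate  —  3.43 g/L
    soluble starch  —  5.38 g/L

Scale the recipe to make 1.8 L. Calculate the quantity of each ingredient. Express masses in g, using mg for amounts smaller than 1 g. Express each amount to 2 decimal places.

Working volume: 1.8 L.
urea: 119 mmol/L × 60.1 g/mol × 1.8 L ÷ 1000 = 12.87 g
magnesium chloride hexahydrate: 13.3 mmol/L × 203.3 g/mol × 1.8 L ÷ 1000 = 4.87 g
sodium pyruvate: 3.43 g/L × 1.8 L = 6.17 g
soluble starch: 5.38 g/L × 1.8 L = 9.68 g

urea 12.87 g; magnesium chloride hexahydrate 4.87 g; sodium pyruvate 6.17 g; soluble starch 9.68 g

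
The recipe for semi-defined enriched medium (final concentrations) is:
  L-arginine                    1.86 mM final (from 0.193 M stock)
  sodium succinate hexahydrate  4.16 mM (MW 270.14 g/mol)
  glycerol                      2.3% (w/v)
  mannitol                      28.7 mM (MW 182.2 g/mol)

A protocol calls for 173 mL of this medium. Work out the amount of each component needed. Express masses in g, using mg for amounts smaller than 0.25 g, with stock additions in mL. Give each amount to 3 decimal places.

Target volume = 173 mL = 0.173 L.
L-arginine: dilute stock: 1.86 mM × 173 mL ÷ 193 mM = 1.667 mL
sodium succinate hexahydrate: 4.16 mmol/L × 270.14 mg/mmol × 0.173 L = 194.414 mg
glycerol: 2.3 g per 100 mL × 173 mL ÷ 100 = 3.979 g
mannitol: 28.7 mmol/L × 182.2 g/mol × 0.173 L ÷ 1000 = 0.905 g

L-arginine 1.667 mL; sodium succinate hexahydrate 194.414 mg; glycerol 3.979 g; mannitol 0.905 g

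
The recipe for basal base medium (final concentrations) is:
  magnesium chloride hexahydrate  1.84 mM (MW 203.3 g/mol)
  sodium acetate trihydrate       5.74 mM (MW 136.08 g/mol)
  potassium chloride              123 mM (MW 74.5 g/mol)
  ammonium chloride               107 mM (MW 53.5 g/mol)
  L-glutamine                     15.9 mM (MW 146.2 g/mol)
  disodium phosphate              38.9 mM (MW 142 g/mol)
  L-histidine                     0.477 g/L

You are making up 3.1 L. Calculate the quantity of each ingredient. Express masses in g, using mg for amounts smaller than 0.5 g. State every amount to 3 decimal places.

Working volume: 3.1 L.
magnesium chloride hexahydrate: 1.84 mmol/L × 203.3 g/mol × 3.1 L ÷ 1000 = 1.160 g
sodium acetate trihydrate: 5.74 mmol/L × 136.08 g/mol × 3.1 L ÷ 1000 = 2.421 g
potassium chloride: 123 mmol/L × 74.5 g/mol × 3.1 L ÷ 1000 = 28.407 g
ammonium chloride: 107 mmol/L × 53.5 g/mol × 3.1 L ÷ 1000 = 17.746 g
L-glutamine: 15.9 mmol/L × 146.2 g/mol × 3.1 L ÷ 1000 = 7.206 g
disodium phosphate: 38.9 mmol/L × 142 g/mol × 3.1 L ÷ 1000 = 17.124 g
L-histidine: 0.477 g/L × 3.1 L = 1.479 g

magnesium chloride hexahydrate 1.160 g; sodium acetate trihydrate 2.421 g; potassium chloride 28.407 g; ammonium chloride 17.746 g; L-glutamine 7.206 g; disodium phosphate 17.124 g; L-histidine 1.479 g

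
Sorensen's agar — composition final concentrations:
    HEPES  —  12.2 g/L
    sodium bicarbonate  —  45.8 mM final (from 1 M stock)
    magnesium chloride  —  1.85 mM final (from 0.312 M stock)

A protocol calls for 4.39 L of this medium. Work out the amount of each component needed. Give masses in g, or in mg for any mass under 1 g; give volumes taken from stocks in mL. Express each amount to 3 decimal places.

Scale factor relative to 1 L: 4.39.
HEPES: 12.2 g/L × 4.39 L = 53.558 g
sodium bicarbonate: V = C2·V2/C1 = 45.8 mM × 4390 mL ÷ 1000 mM = 201.062 mL
magnesium chloride: dilute stock: 1.85 mM × 4390 mL ÷ 312 mM = 26.030 mL

HEPES 53.558 g; sodium bicarbonate 201.062 mL; magnesium chloride 26.030 mL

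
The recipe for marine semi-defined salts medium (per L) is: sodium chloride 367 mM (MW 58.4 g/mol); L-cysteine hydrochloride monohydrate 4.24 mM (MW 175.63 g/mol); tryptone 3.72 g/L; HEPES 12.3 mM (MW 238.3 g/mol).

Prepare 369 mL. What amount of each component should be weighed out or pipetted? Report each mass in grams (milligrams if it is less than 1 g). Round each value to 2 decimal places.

sodium chloride 7.91 g; L-cysteine hydrochloride monohydrate 274.78 mg; tryptone 1.37 g; HEPES 1.08 g

Scale factor relative to 1 L: 0.369.
sodium chloride: 367 mmol/L × 58.4 g/mol × 0.369 L ÷ 1000 = 7.91 g
L-cysteine hydrochloride monohydrate: 4.24 mmol/L × 175.63 mg/mmol × 0.369 L = 274.78 mg
tryptone: 3.72 g/L × 0.369 L = 1.37 g
HEPES: 12.3 mmol/L × 238.3 g/mol × 0.369 L ÷ 1000 = 1.08 g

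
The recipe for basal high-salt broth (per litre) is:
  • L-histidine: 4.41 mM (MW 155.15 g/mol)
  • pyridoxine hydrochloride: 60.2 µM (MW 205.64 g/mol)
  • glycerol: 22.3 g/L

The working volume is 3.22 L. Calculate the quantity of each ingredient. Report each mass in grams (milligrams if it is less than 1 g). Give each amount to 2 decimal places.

L-histidine 2.20 g; pyridoxine hydrochloride 39.86 mg; glycerol 71.81 g

Scale factor relative to 1 L: 3.22.
L-histidine: 4.41 mmol/L × 155.15 g/mol × 3.22 L ÷ 1000 = 2.20 g
pyridoxine hydrochloride: 60.2 µmol/L × 205.64 g/mol × 3.22 L ÷ 1000 = 39.86 mg
glycerol: 22.3 g/L × 3.22 L = 71.81 g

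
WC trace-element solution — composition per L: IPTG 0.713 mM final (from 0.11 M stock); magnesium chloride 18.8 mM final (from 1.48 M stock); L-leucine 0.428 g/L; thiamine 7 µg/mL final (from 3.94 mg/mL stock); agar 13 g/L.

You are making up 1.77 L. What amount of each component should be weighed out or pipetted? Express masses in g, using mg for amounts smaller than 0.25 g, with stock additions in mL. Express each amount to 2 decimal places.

IPTG 11.47 mL; magnesium chloride 22.48 mL; L-leucine 0.76 g; thiamine 3.14 mL; agar 23.01 g

Scale factor relative to 1 L: 1.77.
IPTG: dilute stock: 0.713 mM × 1770 mL ÷ 110 mM = 11.47 mL
magnesium chloride: dilute stock: 18.8 mM × 1770 mL ÷ 1480 mM = 22.48 mL
L-leucine: 0.428 g/L × 1.77 L = 0.76 g
thiamine: C1V1 = C2V2 → 7 µg/mL × 1770 mL ÷ 3940 µg/mL = 3.14 mL
agar: 13 g/L × 1.77 L = 23.01 g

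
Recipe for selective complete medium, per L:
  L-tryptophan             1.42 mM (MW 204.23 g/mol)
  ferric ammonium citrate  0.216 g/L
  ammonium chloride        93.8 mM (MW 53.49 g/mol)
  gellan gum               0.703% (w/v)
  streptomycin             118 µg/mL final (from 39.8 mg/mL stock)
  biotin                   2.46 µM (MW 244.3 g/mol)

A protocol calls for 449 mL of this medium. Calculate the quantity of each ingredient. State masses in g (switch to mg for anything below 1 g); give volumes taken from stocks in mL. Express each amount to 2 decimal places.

L-tryptophan 130.21 mg; ferric ammonium citrate 96.98 mg; ammonium chloride 2.25 g; gellan gum 3.16 g; streptomycin 1.33 mL; biotin 0.27 mg

Scale factor relative to 1 L: 0.449.
L-tryptophan: 1.42 mmol/L × 204.23 mg/mmol × 0.449 L = 130.21 mg
ferric ammonium citrate: 0.216 g/L × 0.449 L = 0.096984 g = 96.98 mg
ammonium chloride: 93.8 mmol/L × 53.49 g/mol × 0.449 L ÷ 1000 = 2.25 g
gellan gum: 0.703 g per 100 mL × 449 mL ÷ 100 = 3.16 g
streptomycin: V = C2·V2/C1 = 118 µg/mL × 449 mL ÷ 39800 µg/mL = 1.33 mL
biotin: 2.46 µmol/L × 244.3 g/mol × 0.449 L ÷ 1000 = 0.27 mg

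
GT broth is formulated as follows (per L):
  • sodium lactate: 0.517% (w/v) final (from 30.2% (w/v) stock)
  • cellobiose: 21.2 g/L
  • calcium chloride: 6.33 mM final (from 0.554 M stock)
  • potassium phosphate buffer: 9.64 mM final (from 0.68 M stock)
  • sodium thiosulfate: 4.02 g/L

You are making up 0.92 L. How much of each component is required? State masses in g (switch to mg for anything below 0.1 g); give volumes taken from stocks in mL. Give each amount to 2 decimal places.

Working volume: 0.92 L.
sodium lactate: V = C2·V2/C1 = 0.517% ÷ 30.2% × 920 mL = 15.75 mL
cellobiose: 21.2 g/L × 0.92 L = 19.50 g
calcium chloride: C1V1 = C2V2 → 6.33 mM × 920 mL ÷ 554 mM = 10.51 mL
potassium phosphate buffer: C1V1 = C2V2 → 9.64 mM × 920 mL ÷ 680 mM = 13.04 mL
sodium thiosulfate: 4.02 g/L × 0.92 L = 3.70 g

sodium lactate 15.75 mL; cellobiose 19.50 g; calcium chloride 10.51 mL; potassium phosphate buffer 13.04 mL; sodium thiosulfate 3.70 g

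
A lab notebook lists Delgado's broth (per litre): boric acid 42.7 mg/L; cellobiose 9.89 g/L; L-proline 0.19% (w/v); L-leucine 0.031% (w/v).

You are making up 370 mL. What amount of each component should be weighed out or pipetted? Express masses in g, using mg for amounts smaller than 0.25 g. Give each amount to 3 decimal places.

Target volume = 370 mL = 0.37 L.
boric acid: 42.7 mg/L × 0.37 L = 15.799 mg
cellobiose: 9.89 g/L × 0.37 L = 3.659 g
L-proline: 0.19 g per 100 mL × 370 mL ÷ 100 = 0.703 g
L-leucine: 0.031% w/v = 0.31 g/L → 0.31 × 0.37 L = 0.1147 g = 114.700 mg

boric acid 15.799 mg; cellobiose 3.659 g; L-proline 0.703 g; L-leucine 114.700 mg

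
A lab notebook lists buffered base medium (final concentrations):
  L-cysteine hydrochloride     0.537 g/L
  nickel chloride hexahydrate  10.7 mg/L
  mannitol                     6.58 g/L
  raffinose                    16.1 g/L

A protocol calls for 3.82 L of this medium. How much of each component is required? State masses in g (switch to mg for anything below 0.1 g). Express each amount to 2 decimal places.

Scale factor relative to 1 L: 3.82.
L-cysteine hydrochloride: 0.537 g/L × 3.82 L = 2.05 g
nickel chloride hexahydrate: 10.7 mg/L × 3.82 L = 40.87 mg
mannitol: 6.58 g/L × 3.82 L = 25.14 g
raffinose: 16.1 g/L × 3.82 L = 61.50 g

L-cysteine hydrochloride 2.05 g; nickel chloride hexahydrate 40.87 mg; mannitol 25.14 g; raffinose 61.50 g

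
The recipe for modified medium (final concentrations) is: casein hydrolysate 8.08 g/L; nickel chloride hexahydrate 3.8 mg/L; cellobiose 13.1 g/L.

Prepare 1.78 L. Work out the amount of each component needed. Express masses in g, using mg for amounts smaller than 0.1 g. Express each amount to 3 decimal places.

casein hydrolysate 14.382 g; nickel chloride hexahydrate 6.764 mg; cellobiose 23.318 g

Working volume: 1.78 L.
casein hydrolysate: 8.08 g/L × 1.78 L = 14.382 g
nickel chloride hexahydrate: 3.8 mg/L × 1.78 L = 6.764 mg
cellobiose: 13.1 g/L × 1.78 L = 23.318 g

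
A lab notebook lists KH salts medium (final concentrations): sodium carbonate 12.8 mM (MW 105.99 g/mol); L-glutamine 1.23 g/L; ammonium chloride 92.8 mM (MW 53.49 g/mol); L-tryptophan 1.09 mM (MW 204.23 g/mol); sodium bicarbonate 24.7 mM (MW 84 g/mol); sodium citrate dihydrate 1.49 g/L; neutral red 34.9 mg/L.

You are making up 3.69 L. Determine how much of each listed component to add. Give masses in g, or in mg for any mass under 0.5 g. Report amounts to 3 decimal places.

sodium carbonate 5.006 g; L-glutamine 4.539 g; ammonium chloride 18.317 g; L-tryptophan 0.821 g; sodium bicarbonate 7.656 g; sodium citrate dihydrate 5.498 g; neutral red 128.781 mg

Working volume: 3.69 L.
sodium carbonate: 12.8 mmol/L × 105.99 g/mol × 3.69 L ÷ 1000 = 5.006 g
L-glutamine: 1.23 g/L × 3.69 L = 4.539 g
ammonium chloride: 92.8 mmol/L × 53.49 g/mol × 3.69 L ÷ 1000 = 18.317 g
L-tryptophan: 1.09 mmol/L × 204.23 g/mol × 3.69 L ÷ 1000 = 0.821 g
sodium bicarbonate: 24.7 mmol/L × 84 g/mol × 3.69 L ÷ 1000 = 7.656 g
sodium citrate dihydrate: 1.49 g/L × 3.69 L = 5.498 g
neutral red: 34.9 mg/L × 3.69 L = 128.781 mg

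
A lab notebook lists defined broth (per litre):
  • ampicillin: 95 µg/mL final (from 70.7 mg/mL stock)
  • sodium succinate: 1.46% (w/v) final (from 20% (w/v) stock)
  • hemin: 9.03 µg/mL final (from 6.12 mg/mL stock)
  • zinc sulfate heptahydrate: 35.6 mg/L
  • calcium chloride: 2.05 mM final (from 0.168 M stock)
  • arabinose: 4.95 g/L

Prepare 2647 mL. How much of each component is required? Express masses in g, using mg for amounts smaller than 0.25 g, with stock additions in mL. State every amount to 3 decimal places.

ampicillin 3.557 mL; sodium succinate 193.231 mL; hemin 3.906 mL; zinc sulfate heptahydrate 94.233 mg; calcium chloride 32.300 mL; arabinose 13.103 g

Scale factor relative to 1 L: 2.647.
ampicillin: dilute stock: 95 µg/mL × 2647 mL ÷ 70700 µg/mL = 3.557 mL
sodium succinate: dilute stock: 1.46% ÷ 20% × 2647 mL = 193.231 mL
hemin: V = C2·V2/C1 = 9.03 µg/mL × 2647 mL ÷ 6120 µg/mL = 3.906 mL
zinc sulfate heptahydrate: 35.6 mg/L × 2.647 L = 94.233 mg
calcium chloride: V = C2·V2/C1 = 2.05 mM × 2647 mL ÷ 168 mM = 32.300 mL
arabinose: 4.95 g/L × 2.647 L = 13.103 g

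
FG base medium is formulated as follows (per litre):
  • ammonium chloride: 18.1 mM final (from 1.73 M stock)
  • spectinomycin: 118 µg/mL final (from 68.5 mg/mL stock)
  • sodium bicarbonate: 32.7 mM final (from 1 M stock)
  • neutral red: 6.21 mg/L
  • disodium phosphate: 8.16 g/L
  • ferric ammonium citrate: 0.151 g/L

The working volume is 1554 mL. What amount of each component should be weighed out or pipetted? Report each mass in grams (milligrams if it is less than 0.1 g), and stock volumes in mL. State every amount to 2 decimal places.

Scale factor relative to 1 L: 1.554.
ammonium chloride: V = C2·V2/C1 = 18.1 mM × 1554 mL ÷ 1730 mM = 16.26 mL
spectinomycin: C1V1 = C2V2 → 118 µg/mL × 1554 mL ÷ 68500 µg/mL = 2.68 mL
sodium bicarbonate: dilute stock: 32.7 mM × 1554 mL ÷ 1000 mM = 50.82 mL
neutral red: 6.21 mg/L × 1.554 L = 9.65 mg
disodium phosphate: 8.16 g/L × 1.554 L = 12.68 g
ferric ammonium citrate: 0.151 g/L × 1.554 L = 0.23 g

ammonium chloride 16.26 mL; spectinomycin 2.68 mL; sodium bicarbonate 50.82 mL; neutral red 9.65 mg; disodium phosphate 12.68 g; ferric ammonium citrate 0.23 g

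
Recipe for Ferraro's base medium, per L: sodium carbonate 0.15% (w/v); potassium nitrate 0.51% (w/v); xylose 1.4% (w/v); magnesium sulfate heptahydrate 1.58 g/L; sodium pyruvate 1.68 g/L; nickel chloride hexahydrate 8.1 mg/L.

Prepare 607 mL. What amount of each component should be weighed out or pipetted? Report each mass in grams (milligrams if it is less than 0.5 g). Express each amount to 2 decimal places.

Working volume: 607 mL = 0.607 L.
sodium carbonate: 0.15% w/v = 1.5 g/L → 1.5 × 0.607 L = 0.91 g
potassium nitrate: 0.51 g per 100 mL × 607 mL ÷ 100 = 3.10 g
xylose: 1.4 g per 100 mL × 607 mL ÷ 100 = 8.50 g
magnesium sulfate heptahydrate: 1.58 g/L × 0.607 L = 0.96 g
sodium pyruvate: 1.68 g/L × 0.607 L = 1.02 g
nickel chloride hexahydrate: 8.1 mg/L × 0.607 L = 4.92 mg

sodium carbonate 0.91 g; potassium nitrate 3.10 g; xylose 8.50 g; magnesium sulfate heptahydrate 0.96 g; sodium pyruvate 1.02 g; nickel chloride hexahydrate 4.92 mg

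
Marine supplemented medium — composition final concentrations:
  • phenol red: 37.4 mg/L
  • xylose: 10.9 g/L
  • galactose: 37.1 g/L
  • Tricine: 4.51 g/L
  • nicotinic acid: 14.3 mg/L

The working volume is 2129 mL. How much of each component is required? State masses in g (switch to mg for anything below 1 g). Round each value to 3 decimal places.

Scale factor relative to 1 L: 2.129.
phenol red: 37.4 mg/L × 2.129 L = 79.625 mg
xylose: 10.9 g/L × 2.129 L = 23.206 g
galactose: 37.1 g/L × 2.129 L = 78.986 g
Tricine: 4.51 g/L × 2.129 L = 9.602 g
nicotinic acid: 14.3 mg/L × 2.129 L = 30.445 mg

phenol red 79.625 mg; xylose 23.206 g; galactose 78.986 g; Tricine 9.602 g; nicotinic acid 30.445 mg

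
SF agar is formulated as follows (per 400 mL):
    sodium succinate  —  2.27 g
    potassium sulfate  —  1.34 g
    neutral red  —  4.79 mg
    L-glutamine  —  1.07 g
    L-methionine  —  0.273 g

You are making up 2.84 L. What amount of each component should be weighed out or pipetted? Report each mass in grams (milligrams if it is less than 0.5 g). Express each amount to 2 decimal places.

Scale factor = 2840 mL / 400 mL = 7.1.
sodium succinate: 2.27 g × (2840 mL / 400 mL) = 16.12 g
potassium sulfate: 1.34 g × (2840 mL / 400 mL) = 9.51 g
neutral red: 4.79 mg × (2840 mL / 400 mL) = 34.01 mg
L-glutamine: 1.07 g × (2840 mL / 400 mL) = 7.60 g
L-methionine: 0.273 g × (2840 mL / 400 mL) = 1.94 g

sodium succinate 16.12 g; potassium sulfate 9.51 g; neutral red 34.01 mg; L-glutamine 7.60 g; L-methionine 1.94 g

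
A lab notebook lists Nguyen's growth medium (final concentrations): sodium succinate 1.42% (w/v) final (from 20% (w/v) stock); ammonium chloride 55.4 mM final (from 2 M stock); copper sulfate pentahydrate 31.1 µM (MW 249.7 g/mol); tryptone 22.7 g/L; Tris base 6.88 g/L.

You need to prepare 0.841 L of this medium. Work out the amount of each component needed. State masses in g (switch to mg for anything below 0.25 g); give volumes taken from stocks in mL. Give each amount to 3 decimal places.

Working volume: 0.841 L.
sodium succinate: dilute stock: 1.42% ÷ 20% × 841 mL = 59.711 mL
ammonium chloride: dilute stock: 55.4 mM × 841 mL ÷ 2000 mM = 23.296 mL
copper sulfate pentahydrate: 31.1 µmol/L × 249.7 g/mol × 0.841 L ÷ 1000 = 6.531 mg
tryptone: 22.7 g/L × 0.841 L = 19.091 g
Tris base: 6.88 g/L × 0.841 L = 5.786 g

sodium succinate 59.711 mL; ammonium chloride 23.296 mL; copper sulfate pentahydrate 6.531 mg; tryptone 19.091 g; Tris base 5.786 g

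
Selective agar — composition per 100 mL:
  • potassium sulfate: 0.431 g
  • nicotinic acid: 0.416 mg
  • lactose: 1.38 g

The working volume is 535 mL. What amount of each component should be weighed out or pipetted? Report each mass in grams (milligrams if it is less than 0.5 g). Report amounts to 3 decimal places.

potassium sulfate 2.306 g; nicotinic acid 2.226 mg; lactose 7.383 g

Ratio of target to recipe volume: 535 / 100 = 5.35.
potassium sulfate: 0.431 g × (535 mL / 100 mL) = 2.306 g
nicotinic acid: 0.416 mg × (535 mL / 100 mL) = 2.226 mg
lactose: 1.38 g × (535 mL / 100 mL) = 7.383 g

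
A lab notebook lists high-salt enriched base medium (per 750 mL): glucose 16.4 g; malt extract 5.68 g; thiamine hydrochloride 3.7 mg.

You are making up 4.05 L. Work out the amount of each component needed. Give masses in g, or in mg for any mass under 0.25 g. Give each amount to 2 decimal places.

glucose 88.56 g; malt extract 30.67 g; thiamine hydrochloride 19.98 mg

Ratio of target to recipe volume: 4050 / 750 = 5.4.
glucose: 16.4 g × (4050 mL / 750 mL) = 88.56 g
malt extract: 5.68 g × (4050 mL / 750 mL) = 30.67 g
thiamine hydrochloride: 3.7 mg × (4050 mL / 750 mL) = 19.98 mg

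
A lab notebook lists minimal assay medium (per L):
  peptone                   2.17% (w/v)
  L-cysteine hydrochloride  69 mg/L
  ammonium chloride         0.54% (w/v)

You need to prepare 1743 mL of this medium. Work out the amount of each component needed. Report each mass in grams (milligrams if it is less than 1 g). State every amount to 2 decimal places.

Target volume = 1743 mL = 1.743 L.
peptone: 2.17% w/v = 21.7 g/L → 21.7 × 1.743 L = 37.82 g
L-cysteine hydrochloride: 69 mg/L × 1.743 L = 120.27 mg
ammonium chloride: 0.54% w/v = 5.4 g/L → 5.4 × 1.743 L = 9.41 g

peptone 37.82 g; L-cysteine hydrochloride 120.27 mg; ammonium chloride 9.41 g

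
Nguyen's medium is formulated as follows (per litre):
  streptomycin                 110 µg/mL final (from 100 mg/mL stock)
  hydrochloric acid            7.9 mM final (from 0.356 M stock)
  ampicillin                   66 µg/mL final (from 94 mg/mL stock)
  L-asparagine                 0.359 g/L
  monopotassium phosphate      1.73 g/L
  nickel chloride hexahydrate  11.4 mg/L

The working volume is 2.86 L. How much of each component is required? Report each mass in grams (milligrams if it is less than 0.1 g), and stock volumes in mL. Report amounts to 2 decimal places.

Scale factor relative to 1 L: 2.86.
streptomycin: dilute stock: 110 µg/mL × 2860 mL ÷ 100000 µg/mL = 3.15 mL
hydrochloric acid: C1V1 = C2V2 → 7.9 mM × 2860 mL ÷ 356 mM = 63.47 mL
ampicillin: V = C2·V2/C1 = 66 µg/mL × 2860 mL ÷ 94000 µg/mL = 2.01 mL
L-asparagine: 0.359 g/L × 2.86 L = 1.03 g
monopotassium phosphate: 1.73 g/L × 2.86 L = 4.95 g
nickel chloride hexahydrate: 11.4 mg/L × 2.86 L = 32.60 mg

streptomycin 3.15 mL; hydrochloric acid 63.47 mL; ampicillin 2.01 mL; L-asparagine 1.03 g; monopotassium phosphate 4.95 g; nickel chloride hexahydrate 32.60 mg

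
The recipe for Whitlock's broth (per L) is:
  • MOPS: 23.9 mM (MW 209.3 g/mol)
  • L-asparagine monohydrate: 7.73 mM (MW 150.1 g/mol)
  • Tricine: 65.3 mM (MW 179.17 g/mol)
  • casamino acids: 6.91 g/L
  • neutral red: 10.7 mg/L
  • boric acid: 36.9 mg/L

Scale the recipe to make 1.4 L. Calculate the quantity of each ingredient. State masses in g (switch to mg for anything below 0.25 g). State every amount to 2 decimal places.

MOPS 7.00 g; L-asparagine monohydrate 1.62 g; Tricine 16.38 g; casamino acids 9.67 g; neutral red 14.98 mg; boric acid 51.66 mg

Working volume: 1.4 L.
MOPS: 23.9 mmol/L × 209.3 g/mol × 1.4 L ÷ 1000 = 7.00 g
L-asparagine monohydrate: 7.73 mmol/L × 150.1 g/mol × 1.4 L ÷ 1000 = 1.62 g
Tricine: 65.3 mmol/L × 179.17 g/mol × 1.4 L ÷ 1000 = 16.38 g
casamino acids: 6.91 g/L × 1.4 L = 9.67 g
neutral red: 10.7 mg/L × 1.4 L = 14.98 mg
boric acid: 36.9 mg/L × 1.4 L = 51.66 mg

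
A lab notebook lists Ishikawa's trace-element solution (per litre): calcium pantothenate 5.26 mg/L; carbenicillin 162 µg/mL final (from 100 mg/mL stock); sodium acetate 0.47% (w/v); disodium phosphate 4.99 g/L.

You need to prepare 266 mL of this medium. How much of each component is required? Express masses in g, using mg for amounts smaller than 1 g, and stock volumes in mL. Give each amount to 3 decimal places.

Working volume: 266 mL = 0.266 L.
calcium pantothenate: 5.26 mg/L × 0.266 L = 1.399 mg
carbenicillin: dilute stock: 162 µg/mL × 266 mL ÷ 100000 µg/mL = 0.431 mL
sodium acetate: 0.47% w/v = 4.7 g/L → 4.7 × 0.266 L = 1.250 g
disodium phosphate: 4.99 g/L × 0.266 L = 1.327 g

calcium pantothenate 1.399 mg; carbenicillin 0.431 mL; sodium acetate 1.250 g; disodium phosphate 1.327 g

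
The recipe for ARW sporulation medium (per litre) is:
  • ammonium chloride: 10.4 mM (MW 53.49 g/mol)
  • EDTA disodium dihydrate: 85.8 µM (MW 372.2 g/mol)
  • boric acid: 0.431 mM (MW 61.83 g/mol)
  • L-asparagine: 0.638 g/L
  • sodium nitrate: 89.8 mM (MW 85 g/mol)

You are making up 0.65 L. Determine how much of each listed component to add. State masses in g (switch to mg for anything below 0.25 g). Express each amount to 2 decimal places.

Working volume: 0.65 L.
ammonium chloride: 10.4 mmol/L × 53.49 g/mol × 0.65 L ÷ 1000 = 0.36 g
EDTA disodium dihydrate: 85.8 µmol/L × 372.2 g/mol × 0.65 L ÷ 1000 = 20.76 mg
boric acid: 0.431 mmol/L × 61.83 mg/mmol × 0.65 L = 17.32 mg
L-asparagine: 0.638 g/L × 0.65 L = 0.41 g
sodium nitrate: 89.8 mmol/L × 85 g/mol × 0.65 L ÷ 1000 = 4.96 g

ammonium chloride 0.36 g; EDTA disodium dihydrate 20.76 mg; boric acid 17.32 mg; L-asparagine 0.41 g; sodium nitrate 4.96 g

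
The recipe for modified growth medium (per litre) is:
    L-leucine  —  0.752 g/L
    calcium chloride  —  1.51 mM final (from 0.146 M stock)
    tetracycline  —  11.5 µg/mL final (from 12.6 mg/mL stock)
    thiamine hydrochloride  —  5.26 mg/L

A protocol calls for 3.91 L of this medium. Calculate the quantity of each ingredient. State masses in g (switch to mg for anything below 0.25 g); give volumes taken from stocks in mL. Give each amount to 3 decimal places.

L-leucine 2.940 g; calcium chloride 40.439 mL; tetracycline 3.569 mL; thiamine hydrochloride 20.567 mg

Working volume: 3.91 L.
L-leucine: 0.752 g/L × 3.91 L = 2.940 g
calcium chloride: dilute stock: 1.51 mM × 3910 mL ÷ 146 mM = 40.439 mL
tetracycline: V = C2·V2/C1 = 11.5 µg/mL × 3910 mL ÷ 12600 µg/mL = 3.569 mL
thiamine hydrochloride: 5.26 mg/L × 3.91 L = 20.567 mg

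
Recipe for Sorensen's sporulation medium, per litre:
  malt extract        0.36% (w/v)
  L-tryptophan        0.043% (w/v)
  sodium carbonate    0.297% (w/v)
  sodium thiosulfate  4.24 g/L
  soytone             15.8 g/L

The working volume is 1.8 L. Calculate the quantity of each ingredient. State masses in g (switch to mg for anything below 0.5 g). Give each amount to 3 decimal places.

Working volume: 1.8 L.
malt extract: 0.36% w/v = 3.6 g/L → 3.6 × 1.8 L = 6.480 g
L-tryptophan: 0.043 g per 100 mL × 1800 mL ÷ 100 = 0.774 g
sodium carbonate: 0.297% w/v = 2.97 g/L → 2.97 × 1.8 L = 5.346 g
sodium thiosulfate: 4.24 g/L × 1.8 L = 7.632 g
soytone: 15.8 g/L × 1.8 L = 28.440 g

malt extract 6.480 g; L-tryptophan 0.774 g; sodium carbonate 5.346 g; sodium thiosulfate 7.632 g; soytone 28.440 g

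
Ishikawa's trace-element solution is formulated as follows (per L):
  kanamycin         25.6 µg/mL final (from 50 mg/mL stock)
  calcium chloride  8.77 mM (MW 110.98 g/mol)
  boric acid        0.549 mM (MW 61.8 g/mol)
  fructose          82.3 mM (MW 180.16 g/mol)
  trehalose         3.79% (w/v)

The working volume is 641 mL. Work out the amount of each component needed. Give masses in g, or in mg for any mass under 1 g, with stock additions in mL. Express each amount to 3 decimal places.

kanamycin 0.328 mL; calcium chloride 623.882 mg; boric acid 21.748 mg; fructose 9.504 g; trehalose 24.294 g

Target volume = 641 mL = 0.641 L.
kanamycin: dilute stock: 25.6 µg/mL × 641 mL ÷ 50000 µg/mL = 0.328 mL
calcium chloride: 8.77 mmol/L × 110.98 mg/mmol × 0.641 L = 623.882 mg
boric acid: 0.549 mmol/L × 61.8 mg/mmol × 0.641 L = 21.748 mg
fructose: 82.3 mmol/L × 180.16 g/mol × 0.641 L ÷ 1000 = 9.504 g
trehalose: 3.79 g per 100 mL × 641 mL ÷ 100 = 24.294 g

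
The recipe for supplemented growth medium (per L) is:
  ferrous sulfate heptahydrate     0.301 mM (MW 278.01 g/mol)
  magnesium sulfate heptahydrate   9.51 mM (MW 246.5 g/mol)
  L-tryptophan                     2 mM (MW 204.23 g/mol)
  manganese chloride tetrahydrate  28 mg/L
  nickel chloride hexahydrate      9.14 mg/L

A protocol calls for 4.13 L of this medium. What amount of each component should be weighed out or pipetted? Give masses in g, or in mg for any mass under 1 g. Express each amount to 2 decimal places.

ferrous sulfate heptahydrate 345.60 mg; magnesium sulfate heptahydrate 9.68 g; L-tryptophan 1.69 g; manganese chloride tetrahydrate 115.64 mg; nickel chloride hexahydrate 37.75 mg

Scale factor relative to 1 L: 4.13.
ferrous sulfate heptahydrate: 0.301 mmol/L × 278.01 mg/mmol × 4.13 L = 345.60 mg
magnesium sulfate heptahydrate: 9.51 mmol/L × 246.5 g/mol × 4.13 L ÷ 1000 = 9.68 g
L-tryptophan: 2 mmol/L × 204.23 g/mol × 4.13 L ÷ 1000 = 1.69 g
manganese chloride tetrahydrate: 28 mg/L × 4.13 L = 115.64 mg
nickel chloride hexahydrate: 9.14 mg/L × 4.13 L = 37.75 mg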